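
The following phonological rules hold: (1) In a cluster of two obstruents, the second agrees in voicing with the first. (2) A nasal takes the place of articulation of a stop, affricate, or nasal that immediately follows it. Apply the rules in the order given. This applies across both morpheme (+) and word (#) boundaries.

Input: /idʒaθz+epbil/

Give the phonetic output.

Rule 1: /z/ after /θ/ (voiceless) → [s]
Rule 1: /b/ after /p/ (voiceless) → [p]
After rule 1: idʒaθs+eppil
Rule 2: no segment meets the rule's conditions; no change.

[idʒaθs+eppil]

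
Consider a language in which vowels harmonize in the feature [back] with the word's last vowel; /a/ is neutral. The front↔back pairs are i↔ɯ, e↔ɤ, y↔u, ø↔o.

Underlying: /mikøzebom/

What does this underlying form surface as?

[mɯkozɤbom]

/i/ harmonizes with /o/ ([+back]) → [ɯ]
/ø/ harmonizes with /o/ ([+back]) → [o]
/e/ harmonizes with /o/ ([+back]) → [ɤ]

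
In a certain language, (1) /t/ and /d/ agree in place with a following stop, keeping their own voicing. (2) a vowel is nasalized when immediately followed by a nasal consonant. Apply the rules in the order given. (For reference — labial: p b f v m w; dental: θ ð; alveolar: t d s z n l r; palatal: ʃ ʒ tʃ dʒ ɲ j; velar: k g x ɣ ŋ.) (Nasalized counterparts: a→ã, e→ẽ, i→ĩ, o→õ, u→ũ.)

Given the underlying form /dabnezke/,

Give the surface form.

Rule 1: no segment meets the rule's conditions; no change.
After rule 1: dabnezke
Rule 2: no segment meets the rule's conditions; no change.

[dabnezke]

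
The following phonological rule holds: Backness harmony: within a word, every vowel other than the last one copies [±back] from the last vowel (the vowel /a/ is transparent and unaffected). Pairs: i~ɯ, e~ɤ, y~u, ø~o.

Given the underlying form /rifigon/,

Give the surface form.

/i/ harmonizes with /o/ ([+back]) → [ɯ]
/i/ harmonizes with /o/ ([+back]) → [ɯ]

[rɯfɯgon]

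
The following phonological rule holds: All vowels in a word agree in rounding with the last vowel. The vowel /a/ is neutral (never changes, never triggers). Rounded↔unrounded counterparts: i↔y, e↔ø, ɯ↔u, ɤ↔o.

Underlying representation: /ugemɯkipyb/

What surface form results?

[ugømukypyb]

/e/ harmonizes with /y/ ([+round]) → [ø]
/ɯ/ harmonizes with /y/ ([+round]) → [u]
/i/ harmonizes with /y/ ([+round]) → [y]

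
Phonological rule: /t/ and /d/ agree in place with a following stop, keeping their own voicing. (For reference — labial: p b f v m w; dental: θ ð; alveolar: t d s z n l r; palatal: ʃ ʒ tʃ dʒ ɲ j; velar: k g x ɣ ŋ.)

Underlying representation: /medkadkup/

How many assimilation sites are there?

/d/ before /k/ (velar) → [g]
/d/ before /k/ (velar) → [g]
2 segments change.

2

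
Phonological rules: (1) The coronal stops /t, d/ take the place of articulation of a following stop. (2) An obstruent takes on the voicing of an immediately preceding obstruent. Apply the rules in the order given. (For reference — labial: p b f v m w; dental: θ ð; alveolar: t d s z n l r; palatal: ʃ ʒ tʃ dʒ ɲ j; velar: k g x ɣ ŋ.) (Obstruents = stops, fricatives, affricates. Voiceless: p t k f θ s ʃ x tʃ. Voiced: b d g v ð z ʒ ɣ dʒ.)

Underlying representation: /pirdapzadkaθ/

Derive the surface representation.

Rule 1: /d/ before /k/ (velar) → [g]
After rule 1: pirdapzagkaθ
Rule 2: /z/ after /p/ (voiceless) → [s]
Rule 2: /k/ after /g/ (voiced) → [g]

[pirdapsaggaθ]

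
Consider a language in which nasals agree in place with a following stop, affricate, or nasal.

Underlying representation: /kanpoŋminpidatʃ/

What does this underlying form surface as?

/n/ before /p/ (labial) → [m]
/ŋ/ before /m/ (labial) → [m]
/n/ before /p/ (labial) → [m]

[kampommimpidatʃ]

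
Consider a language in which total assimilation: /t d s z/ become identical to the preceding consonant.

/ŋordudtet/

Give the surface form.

/d/ after /r/ → [r] (total assimilation)
/t/ after /d/ → [d] (total assimilation)

[ŋorruddet]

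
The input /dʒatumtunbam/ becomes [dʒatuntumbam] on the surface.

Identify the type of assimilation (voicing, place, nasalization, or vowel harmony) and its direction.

place assimilation, regressive

/m/→[n] /n/→[m].
Each target copies a feature from the following segment, so the direction is regressive.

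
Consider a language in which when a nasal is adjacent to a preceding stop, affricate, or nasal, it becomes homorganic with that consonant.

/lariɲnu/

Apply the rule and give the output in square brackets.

[lariɲɲu]

/n/ after /ɲ/ (palatal) → [ɲ]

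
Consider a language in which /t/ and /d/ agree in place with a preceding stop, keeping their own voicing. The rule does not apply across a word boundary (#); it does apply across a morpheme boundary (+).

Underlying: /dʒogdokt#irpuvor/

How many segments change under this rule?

/d/ after /g/ (velar) → [g]
/t/ after /k/ (velar) → [k]
2 segments change.

2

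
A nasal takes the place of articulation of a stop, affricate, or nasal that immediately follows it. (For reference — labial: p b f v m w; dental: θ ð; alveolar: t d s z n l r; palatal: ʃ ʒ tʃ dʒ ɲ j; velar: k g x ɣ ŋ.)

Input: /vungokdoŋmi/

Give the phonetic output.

/n/ before /g/ (velar) → [ŋ]
/ŋ/ before /m/ (labial) → [m]

[vuŋgokdommi]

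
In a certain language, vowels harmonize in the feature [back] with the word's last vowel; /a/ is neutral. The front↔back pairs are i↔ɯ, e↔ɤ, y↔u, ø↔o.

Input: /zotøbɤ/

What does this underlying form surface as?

[zotobɤ]

/ø/ harmonizes with /ɤ/ ([+back]) → [o]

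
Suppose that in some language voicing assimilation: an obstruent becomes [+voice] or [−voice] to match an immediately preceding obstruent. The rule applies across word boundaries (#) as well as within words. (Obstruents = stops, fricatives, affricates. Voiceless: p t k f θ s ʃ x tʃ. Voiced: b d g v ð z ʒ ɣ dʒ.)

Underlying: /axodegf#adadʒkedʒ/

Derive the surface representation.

[axodegv#adadʒgedʒ]

/f/ after /g/ (voiced) → [v]
/k/ after /dʒ/ (voiced) → [g]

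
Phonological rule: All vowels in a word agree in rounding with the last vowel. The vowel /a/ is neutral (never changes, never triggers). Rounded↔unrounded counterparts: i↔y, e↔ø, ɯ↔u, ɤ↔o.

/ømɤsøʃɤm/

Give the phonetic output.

/ø/ harmonizes with /ɤ/ ([-round]) → [e]
/ø/ harmonizes with /ɤ/ ([-round]) → [e]

[emɤseʃɤm]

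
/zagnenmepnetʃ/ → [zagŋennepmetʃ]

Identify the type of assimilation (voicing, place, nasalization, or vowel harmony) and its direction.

/n/→[ŋ] /m/→[n] /n/→[m].
Each target copies a feature from the preceding segment, so the direction is progressive.

place assimilation, progressive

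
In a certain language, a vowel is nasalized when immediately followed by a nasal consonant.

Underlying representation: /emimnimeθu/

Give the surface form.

/e/ before nasal /m/ → [ẽ]
/i/ before nasal /m/ → [ĩ]
/i/ before nasal /m/ → [ĩ]

[ẽmĩmnĩmeθu]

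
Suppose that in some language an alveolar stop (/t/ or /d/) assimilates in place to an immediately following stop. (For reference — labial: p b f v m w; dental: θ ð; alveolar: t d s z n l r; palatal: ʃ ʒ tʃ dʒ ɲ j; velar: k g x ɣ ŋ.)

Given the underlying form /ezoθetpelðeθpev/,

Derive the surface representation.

/t/ before /p/ (labial) → [p]

[ezoθeppelðeθpev]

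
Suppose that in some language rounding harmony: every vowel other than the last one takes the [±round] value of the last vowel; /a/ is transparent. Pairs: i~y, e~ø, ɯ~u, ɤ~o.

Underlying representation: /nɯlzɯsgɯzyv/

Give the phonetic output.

/ɯ/ harmonizes with /y/ ([+round]) → [u]
/ɯ/ harmonizes with /y/ ([+round]) → [u]
/ɯ/ harmonizes with /y/ ([+round]) → [u]

[nulzusguzyv]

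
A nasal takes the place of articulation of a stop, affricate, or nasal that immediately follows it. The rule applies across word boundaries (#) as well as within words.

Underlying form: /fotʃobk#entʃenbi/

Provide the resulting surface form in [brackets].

/n/ before /tʃ/ (palatal) → [ɲ]
/n/ before /b/ (labial) → [m]

[fotʃobk#eɲtʃembi]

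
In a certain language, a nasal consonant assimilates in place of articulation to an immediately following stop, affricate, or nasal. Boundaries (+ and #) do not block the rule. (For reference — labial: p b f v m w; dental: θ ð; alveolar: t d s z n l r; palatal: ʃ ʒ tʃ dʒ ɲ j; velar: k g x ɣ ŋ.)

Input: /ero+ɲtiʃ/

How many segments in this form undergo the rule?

/ɲ/ before /t/ (alveolar) → [n]
1 segment changes.

1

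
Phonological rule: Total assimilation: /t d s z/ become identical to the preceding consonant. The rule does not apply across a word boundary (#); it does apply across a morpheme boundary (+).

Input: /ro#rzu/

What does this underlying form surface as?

/z/ after /r/ → [r] (total assimilation)

[ro#rru]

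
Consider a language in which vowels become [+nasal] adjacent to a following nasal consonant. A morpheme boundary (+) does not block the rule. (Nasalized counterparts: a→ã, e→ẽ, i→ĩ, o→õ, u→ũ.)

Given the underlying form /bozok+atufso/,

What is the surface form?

[bozok+atufso]

no segment meets the rule's conditions; no change.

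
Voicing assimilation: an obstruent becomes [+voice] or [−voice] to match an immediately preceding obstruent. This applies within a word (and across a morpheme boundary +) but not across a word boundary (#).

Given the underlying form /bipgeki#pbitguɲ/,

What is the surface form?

/g/ after /p/ (voiceless) → [k]
/b/ after /p/ (voiceless) → [p]
/g/ after /t/ (voiceless) → [k]

[bipkeki#ppitkuɲ]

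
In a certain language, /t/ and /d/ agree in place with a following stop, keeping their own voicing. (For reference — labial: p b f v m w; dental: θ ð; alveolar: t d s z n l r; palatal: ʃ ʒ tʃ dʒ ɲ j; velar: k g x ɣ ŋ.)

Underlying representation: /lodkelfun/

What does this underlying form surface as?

/d/ before /k/ (velar) → [g]

[logkelfun]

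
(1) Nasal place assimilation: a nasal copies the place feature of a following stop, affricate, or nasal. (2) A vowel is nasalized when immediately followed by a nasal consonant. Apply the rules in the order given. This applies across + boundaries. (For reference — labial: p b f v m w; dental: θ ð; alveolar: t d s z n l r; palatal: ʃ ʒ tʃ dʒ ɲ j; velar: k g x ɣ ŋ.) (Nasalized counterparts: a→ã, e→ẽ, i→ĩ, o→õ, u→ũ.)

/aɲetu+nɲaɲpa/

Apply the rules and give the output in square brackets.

Rule 1: /n/ before /ɲ/ (palatal) → [ɲ]
Rule 1: /ɲ/ before /p/ (labial) → [m]
After rule 1: aɲetu+ɲɲampa
Rule 2: /a/ before nasal /ɲ/ → [ã]
Rule 2: /u/ before nasal /ɲ/ → [ũ]
Rule 2: /a/ before nasal /m/ → [ã]

[ãɲetũ+ɲɲãmpa]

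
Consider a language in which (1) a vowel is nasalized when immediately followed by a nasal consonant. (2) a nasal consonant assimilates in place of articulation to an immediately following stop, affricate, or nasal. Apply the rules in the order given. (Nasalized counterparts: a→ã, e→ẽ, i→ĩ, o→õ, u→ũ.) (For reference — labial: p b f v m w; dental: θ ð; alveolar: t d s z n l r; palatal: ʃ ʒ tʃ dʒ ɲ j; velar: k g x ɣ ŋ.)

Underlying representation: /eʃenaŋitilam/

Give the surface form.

Rule 1: /e/ before nasal /n/ → [ẽ]
Rule 1: /a/ before nasal /ŋ/ → [ã]
Rule 1: /a/ before nasal /m/ → [ã]
After rule 1: eʃẽnãŋitilãm
Rule 2: no segment meets the rule's conditions; no change.

[eʃẽnãŋitilãm]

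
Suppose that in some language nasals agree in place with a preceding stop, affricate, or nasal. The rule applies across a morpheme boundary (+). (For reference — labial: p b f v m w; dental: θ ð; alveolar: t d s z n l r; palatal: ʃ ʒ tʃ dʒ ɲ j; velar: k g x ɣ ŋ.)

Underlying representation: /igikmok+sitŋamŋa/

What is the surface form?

/m/ after /k/ (velar) → [ŋ]
/ŋ/ after /t/ (alveolar) → [n]
/ŋ/ after /m/ (labial) → [m]

[igikŋok+sitnamma]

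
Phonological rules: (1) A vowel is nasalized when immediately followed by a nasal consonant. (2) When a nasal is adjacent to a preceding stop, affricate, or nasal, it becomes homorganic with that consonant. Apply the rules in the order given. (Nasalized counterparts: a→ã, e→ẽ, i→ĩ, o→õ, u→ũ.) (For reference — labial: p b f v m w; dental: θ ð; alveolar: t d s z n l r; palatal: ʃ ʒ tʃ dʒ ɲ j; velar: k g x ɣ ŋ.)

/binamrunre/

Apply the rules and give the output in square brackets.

[bĩnãmrũnre]

Rule 1: /i/ before nasal /n/ → [ĩ]
Rule 1: /a/ before nasal /m/ → [ã]
Rule 1: /u/ before nasal /n/ → [ũ]
After rule 1: bĩnãmrũnre
Rule 2: no segment meets the rule's conditions; no change.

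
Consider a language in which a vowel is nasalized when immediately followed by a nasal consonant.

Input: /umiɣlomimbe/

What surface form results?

/u/ before nasal /m/ → [ũ]
/o/ before nasal /m/ → [õ]
/i/ before nasal /m/ → [ĩ]

[ũmiɣlõmĩmbe]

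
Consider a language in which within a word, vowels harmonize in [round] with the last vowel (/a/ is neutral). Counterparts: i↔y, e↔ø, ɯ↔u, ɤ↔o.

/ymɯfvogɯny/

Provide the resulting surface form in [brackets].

/ɯ/ harmonizes with /y/ ([+round]) → [u]
/ɯ/ harmonizes with /y/ ([+round]) → [u]

[ymufvoguny]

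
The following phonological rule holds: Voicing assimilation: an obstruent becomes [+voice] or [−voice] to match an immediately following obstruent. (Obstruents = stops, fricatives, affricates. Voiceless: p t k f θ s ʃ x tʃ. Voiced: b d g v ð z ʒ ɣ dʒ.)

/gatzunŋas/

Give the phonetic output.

[gadzunŋas]

/t/ before /z/ (voiced) → [d]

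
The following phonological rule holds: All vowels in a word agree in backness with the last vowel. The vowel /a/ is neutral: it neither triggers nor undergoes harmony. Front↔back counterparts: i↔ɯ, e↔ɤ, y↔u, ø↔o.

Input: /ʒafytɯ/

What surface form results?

/y/ harmonizes with /ɯ/ ([+back]) → [u]

[ʒafutɯ]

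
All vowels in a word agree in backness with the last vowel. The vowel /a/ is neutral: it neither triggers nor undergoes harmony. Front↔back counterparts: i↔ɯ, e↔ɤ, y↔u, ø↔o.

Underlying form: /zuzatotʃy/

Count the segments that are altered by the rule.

2

/u/ harmonizes with /y/ ([-back]) → [y]
/o/ harmonizes with /y/ ([-back]) → [ø]
2 segments change.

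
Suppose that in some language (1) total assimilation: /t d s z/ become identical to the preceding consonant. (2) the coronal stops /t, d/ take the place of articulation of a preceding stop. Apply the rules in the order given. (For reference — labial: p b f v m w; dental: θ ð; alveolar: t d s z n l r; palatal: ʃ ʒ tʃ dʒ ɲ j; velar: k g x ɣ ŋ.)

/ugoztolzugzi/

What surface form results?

Rule 1: /t/ after /z/ → [z] (total assimilation)
Rule 1: /z/ after /l/ → [l] (total assimilation)
Rule 1: /z/ after /g/ → [g] (total assimilation)
After rule 1: ugozzolluggi
Rule 2: no segment meets the rule's conditions; no change.

[ugozzolluggi]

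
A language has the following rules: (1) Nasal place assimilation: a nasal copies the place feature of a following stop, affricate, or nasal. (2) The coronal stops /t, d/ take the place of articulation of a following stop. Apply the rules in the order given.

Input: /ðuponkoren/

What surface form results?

[ðupoŋkoren]

Rule 1: /n/ before /k/ (velar) → [ŋ]
After rule 1: ðupoŋkoren
Rule 2: no segment meets the rule's conditions; no change.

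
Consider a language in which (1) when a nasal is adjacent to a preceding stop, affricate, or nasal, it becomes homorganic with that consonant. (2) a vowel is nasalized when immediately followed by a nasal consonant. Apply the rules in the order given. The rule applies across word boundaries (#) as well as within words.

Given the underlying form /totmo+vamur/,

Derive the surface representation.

Rule 1: /m/ after /t/ (alveolar) → [n]
After rule 1: totno+vamur
Rule 2: /a/ before nasal /m/ → [ã]

[totno+vãmur]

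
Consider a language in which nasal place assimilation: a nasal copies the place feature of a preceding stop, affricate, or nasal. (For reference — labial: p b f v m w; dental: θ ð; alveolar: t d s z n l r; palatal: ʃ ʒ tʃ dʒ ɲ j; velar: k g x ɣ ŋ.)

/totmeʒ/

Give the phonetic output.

[totneʒ]

/m/ after /t/ (alveolar) → [n]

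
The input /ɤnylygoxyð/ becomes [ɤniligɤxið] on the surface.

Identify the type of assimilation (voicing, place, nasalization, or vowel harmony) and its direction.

vowel harmony, progressive

/y/→[i] /y/→[i] /o/→[ɤ] /y/→[i].
Vowels agree with the first vowel, so the harmony is progressive.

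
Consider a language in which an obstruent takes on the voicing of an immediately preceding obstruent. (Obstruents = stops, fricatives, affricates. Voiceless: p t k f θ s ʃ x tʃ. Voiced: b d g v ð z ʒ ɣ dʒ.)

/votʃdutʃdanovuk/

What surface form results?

/d/ after /tʃ/ (voiceless) → [t]
/d/ after /tʃ/ (voiceless) → [t]

[votʃtutʃtanovuk]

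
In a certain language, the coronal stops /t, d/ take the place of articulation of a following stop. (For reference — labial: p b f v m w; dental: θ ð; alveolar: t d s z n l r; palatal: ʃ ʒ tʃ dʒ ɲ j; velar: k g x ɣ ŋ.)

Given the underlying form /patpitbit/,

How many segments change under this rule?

2

/t/ before /p/ (labial) → [p]
/t/ before /b/ (labial) → [p]
2 segments change.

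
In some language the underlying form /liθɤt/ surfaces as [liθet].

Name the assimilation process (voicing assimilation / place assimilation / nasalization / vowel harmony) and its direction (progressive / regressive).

vowel harmony, progressive

/ɤ/→[e].
Vowels agree with the first vowel, so the harmony is progressive.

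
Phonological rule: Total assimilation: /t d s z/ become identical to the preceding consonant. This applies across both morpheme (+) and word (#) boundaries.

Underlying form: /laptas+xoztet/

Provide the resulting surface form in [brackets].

[lappas+xozzet]

/t/ after /p/ → [p] (total assimilation)
/t/ after /z/ → [z] (total assimilation)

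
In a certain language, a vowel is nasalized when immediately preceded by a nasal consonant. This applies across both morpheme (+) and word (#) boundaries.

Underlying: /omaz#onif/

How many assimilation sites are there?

/a/ after nasal /m/ → [ã]
/i/ after nasal /n/ → [ĩ]
2 segments change.

2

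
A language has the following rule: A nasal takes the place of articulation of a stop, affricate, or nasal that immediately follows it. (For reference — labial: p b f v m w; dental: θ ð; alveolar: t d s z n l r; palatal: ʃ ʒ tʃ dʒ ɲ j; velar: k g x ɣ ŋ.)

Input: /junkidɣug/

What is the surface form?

[juŋkidɣug]

/n/ before /k/ (velar) → [ŋ]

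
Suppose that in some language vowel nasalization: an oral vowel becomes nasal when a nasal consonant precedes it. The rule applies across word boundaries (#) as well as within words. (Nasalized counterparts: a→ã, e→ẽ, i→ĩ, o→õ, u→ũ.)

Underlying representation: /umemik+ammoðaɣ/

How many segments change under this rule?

3

/e/ after nasal /m/ → [ẽ]
/i/ after nasal /m/ → [ĩ]
/o/ after nasal /m/ → [õ]
3 segments change.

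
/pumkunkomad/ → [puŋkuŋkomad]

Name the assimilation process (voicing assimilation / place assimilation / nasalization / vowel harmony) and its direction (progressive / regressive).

place assimilation, regressive

/m/→[ŋ] /n/→[ŋ].
Each target copies a feature from the following segment, so the direction is regressive.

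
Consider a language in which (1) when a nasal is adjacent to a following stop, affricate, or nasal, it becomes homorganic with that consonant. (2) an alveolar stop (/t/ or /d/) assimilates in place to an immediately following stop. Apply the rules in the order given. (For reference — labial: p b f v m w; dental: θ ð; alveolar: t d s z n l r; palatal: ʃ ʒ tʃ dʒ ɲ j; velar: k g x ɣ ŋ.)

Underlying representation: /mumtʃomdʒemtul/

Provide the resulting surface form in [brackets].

Rule 1: /m/ before /tʃ/ (palatal) → [ɲ]
Rule 1: /m/ before /dʒ/ (palatal) → [ɲ]
Rule 1: /m/ before /t/ (alveolar) → [n]
After rule 1: muɲtʃoɲdʒentul
Rule 2: no segment meets the rule's conditions; no change.

[muɲtʃoɲdʒentul]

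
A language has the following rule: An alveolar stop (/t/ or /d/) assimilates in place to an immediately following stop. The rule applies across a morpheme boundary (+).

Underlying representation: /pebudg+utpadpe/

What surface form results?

/d/ before /g/ (velar) → [g]
/t/ before /p/ (labial) → [p]
/d/ before /p/ (labial) → [b]

[pebugg+uppabpe]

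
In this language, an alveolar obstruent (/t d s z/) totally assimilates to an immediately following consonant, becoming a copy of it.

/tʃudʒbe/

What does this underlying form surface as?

[tʃudʒbe]

no segment meets the rule's conditions; no change.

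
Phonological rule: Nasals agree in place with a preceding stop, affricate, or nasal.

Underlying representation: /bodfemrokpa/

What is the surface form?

no segment meets the rule's conditions; no change.

[bodfemrokpa]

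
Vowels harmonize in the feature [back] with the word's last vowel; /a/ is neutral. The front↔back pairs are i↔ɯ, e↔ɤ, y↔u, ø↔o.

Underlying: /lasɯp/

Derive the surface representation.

[lasɯp]

no segment meets the rule's conditions; no change.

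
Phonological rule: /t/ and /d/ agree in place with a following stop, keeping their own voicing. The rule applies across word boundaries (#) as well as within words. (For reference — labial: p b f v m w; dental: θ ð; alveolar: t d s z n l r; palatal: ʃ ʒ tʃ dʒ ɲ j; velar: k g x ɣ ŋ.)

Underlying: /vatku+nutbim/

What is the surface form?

/t/ before /k/ (velar) → [k]
/t/ before /b/ (labial) → [p]

[vakku+nupbim]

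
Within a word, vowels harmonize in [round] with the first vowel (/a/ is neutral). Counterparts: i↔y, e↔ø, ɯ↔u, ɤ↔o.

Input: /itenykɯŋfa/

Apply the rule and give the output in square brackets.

/y/ harmonizes with /i/ ([-round]) → [i]

[itenikɯŋfa]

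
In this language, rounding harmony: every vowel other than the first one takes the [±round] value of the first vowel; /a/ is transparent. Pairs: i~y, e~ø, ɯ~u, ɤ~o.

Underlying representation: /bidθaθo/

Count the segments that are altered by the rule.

1

/o/ harmonizes with /i/ ([-round]) → [ɤ]
1 segment changes.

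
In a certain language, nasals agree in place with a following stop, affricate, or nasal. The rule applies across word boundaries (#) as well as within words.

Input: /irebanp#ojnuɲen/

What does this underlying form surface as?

[irebamp#ojnuɲen]

/n/ before /p/ (labial) → [m]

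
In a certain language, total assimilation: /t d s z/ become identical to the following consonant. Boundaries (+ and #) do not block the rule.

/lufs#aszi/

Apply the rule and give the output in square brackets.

[lufs#azzi]

/s/ before /z/ → [z] (total assimilation)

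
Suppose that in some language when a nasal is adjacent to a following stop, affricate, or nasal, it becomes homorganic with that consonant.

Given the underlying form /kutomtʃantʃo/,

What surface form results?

/m/ before /tʃ/ (palatal) → [ɲ]
/n/ before /tʃ/ (palatal) → [ɲ]

[kutoɲtʃaɲtʃo]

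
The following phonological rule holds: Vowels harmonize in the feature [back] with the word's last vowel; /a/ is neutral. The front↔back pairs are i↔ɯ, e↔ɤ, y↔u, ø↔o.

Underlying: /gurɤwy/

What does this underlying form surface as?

/u/ harmonizes with /y/ ([-back]) → [y]
/ɤ/ harmonizes with /y/ ([-back]) → [e]

[gyrewy]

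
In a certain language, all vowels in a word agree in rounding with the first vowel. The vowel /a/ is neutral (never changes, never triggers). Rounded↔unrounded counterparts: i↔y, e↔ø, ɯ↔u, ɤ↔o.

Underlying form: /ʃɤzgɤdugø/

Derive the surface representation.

/u/ harmonizes with /ɤ/ ([-round]) → [ɯ]
/ø/ harmonizes with /ɤ/ ([-round]) → [e]

[ʃɤzgɤdɯge]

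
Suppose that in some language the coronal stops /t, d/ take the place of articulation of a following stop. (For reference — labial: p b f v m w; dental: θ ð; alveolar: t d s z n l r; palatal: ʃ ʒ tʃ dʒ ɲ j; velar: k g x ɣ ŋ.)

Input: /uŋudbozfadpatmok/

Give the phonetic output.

[uŋubbozfabpatmok]

/d/ before /b/ (labial) → [b]
/d/ before /p/ (labial) → [b]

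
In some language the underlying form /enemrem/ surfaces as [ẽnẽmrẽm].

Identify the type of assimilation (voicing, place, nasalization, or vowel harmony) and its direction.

/e/→[ẽ] /e/→[ẽ] /e/→[ẽ].
Each target copies a feature from the following segment, so the direction is regressive.

nasalization, regressive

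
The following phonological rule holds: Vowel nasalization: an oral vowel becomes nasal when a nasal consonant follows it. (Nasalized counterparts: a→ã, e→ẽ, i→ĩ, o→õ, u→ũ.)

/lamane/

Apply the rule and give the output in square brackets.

/a/ before nasal /m/ → [ã]
/a/ before nasal /n/ → [ã]

[lãmãne]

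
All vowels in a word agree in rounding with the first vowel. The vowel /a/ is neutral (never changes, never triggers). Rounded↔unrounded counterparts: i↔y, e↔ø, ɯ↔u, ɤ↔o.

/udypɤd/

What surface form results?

/ɤ/ harmonizes with /u/ ([+round]) → [o]

[udypod]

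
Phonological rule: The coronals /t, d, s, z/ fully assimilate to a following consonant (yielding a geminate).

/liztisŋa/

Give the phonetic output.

[littiŋŋa]

/z/ before /t/ → [t] (total assimilation)
/s/ before /ŋ/ → [ŋ] (total assimilation)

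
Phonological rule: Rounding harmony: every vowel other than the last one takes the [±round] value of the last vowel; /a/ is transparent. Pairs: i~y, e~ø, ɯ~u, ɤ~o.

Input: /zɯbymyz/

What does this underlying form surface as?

/ɯ/ harmonizes with /y/ ([+round]) → [u]

[zubymyz]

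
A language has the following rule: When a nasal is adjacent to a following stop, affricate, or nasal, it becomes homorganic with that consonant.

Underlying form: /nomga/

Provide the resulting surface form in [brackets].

/m/ before /g/ (velar) → [ŋ]

[noŋga]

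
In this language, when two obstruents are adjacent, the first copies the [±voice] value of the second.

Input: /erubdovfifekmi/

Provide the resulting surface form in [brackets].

/v/ before /f/ (voiceless) → [f]

[erubdoffifekmi]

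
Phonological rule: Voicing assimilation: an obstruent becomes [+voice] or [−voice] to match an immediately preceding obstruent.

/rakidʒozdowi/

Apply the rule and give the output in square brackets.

[rakidʒozdowi]

no segment meets the rule's conditions; no change.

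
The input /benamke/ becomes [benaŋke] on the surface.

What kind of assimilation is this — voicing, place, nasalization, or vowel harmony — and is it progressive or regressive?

/m/→[ŋ].
Each target copies a feature from the following segment, so the direction is regressive.

place assimilation, regressive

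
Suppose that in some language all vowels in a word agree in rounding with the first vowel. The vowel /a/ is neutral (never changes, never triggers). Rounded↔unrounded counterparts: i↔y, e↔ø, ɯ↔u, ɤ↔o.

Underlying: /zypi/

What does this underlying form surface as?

[zypy]

/i/ harmonizes with /y/ ([+round]) → [y]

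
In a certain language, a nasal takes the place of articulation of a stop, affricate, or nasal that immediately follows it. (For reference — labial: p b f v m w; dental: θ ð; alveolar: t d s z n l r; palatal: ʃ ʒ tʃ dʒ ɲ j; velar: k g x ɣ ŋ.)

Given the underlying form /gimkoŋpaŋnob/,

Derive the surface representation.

/m/ before /k/ (velar) → [ŋ]
/ŋ/ before /p/ (labial) → [m]
/ŋ/ before /n/ (alveolar) → [n]

[giŋkompannob]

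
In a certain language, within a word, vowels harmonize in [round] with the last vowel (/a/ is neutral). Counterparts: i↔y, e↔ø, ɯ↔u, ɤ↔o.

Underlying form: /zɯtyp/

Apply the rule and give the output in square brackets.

/ɯ/ harmonizes with /y/ ([+round]) → [u]

[zutyp]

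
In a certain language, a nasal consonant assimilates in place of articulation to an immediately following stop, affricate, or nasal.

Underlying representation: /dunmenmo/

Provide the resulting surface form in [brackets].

[dummemmo]

/n/ before /m/ (labial) → [m]
/n/ before /m/ (labial) → [m]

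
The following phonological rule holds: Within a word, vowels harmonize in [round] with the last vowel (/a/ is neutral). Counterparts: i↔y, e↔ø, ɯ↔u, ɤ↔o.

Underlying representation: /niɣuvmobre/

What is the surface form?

/u/ harmonizes with /e/ ([-round]) → [ɯ]
/o/ harmonizes with /e/ ([-round]) → [ɤ]

[niɣɯvmɤbre]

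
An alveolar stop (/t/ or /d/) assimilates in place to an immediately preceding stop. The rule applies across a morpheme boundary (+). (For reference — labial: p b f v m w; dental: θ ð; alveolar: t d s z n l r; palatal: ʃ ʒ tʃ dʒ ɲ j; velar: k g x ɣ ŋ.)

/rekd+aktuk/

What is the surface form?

[rekg+akkuk]

/d/ after /k/ (velar) → [g]
/t/ after /k/ (velar) → [k]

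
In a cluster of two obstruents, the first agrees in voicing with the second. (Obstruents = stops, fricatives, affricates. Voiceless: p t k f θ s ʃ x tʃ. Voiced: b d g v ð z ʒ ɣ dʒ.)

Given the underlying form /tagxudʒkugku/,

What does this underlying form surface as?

/g/ before /x/ (voiceless) → [k]
/dʒ/ before /k/ (voiceless) → [tʃ]
/g/ before /k/ (voiceless) → [k]

[takxutʃkukku]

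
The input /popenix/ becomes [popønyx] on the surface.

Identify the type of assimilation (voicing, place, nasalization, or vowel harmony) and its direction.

/e/→[ø] /i/→[y].
Vowels agree with the first vowel, so the harmony is progressive.

vowel harmony, progressive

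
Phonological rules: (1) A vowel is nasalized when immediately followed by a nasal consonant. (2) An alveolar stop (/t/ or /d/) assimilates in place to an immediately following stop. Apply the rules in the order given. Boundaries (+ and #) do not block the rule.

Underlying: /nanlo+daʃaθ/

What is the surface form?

Rule 1: /a/ before nasal /n/ → [ã]
After rule 1: nãnlo+daʃaθ
Rule 2: no segment meets the rule's conditions; no change.

[nãnlo+daʃaθ]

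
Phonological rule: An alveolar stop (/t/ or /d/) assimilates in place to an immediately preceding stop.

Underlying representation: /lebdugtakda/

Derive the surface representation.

[lebbugkakga]

/d/ after /b/ (labial) → [b]
/t/ after /g/ (velar) → [k]
/d/ after /k/ (velar) → [g]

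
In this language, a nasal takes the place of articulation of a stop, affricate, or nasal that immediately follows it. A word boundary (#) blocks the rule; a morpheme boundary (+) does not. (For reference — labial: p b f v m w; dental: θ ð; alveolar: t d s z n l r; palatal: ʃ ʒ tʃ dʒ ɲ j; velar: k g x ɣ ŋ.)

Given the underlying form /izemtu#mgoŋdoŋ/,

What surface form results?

/m/ before /t/ (alveolar) → [n]
/m/ before /g/ (velar) → [ŋ]
/ŋ/ before /d/ (alveolar) → [n]

[izentu#ŋgondoŋ]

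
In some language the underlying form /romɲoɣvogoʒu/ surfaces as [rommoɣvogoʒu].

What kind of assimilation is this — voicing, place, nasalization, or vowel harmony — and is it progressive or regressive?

/ɲ/→[m].
Each target copies a feature from the preceding segment, so the direction is progressive.

place assimilation, progressive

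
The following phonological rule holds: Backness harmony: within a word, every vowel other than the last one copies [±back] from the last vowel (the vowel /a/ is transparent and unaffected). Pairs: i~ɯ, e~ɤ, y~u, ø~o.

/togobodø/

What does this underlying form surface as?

/o/ harmonizes with /ø/ ([-back]) → [ø]
/o/ harmonizes with /ø/ ([-back]) → [ø]
/o/ harmonizes with /ø/ ([-back]) → [ø]

[tøgøbødø]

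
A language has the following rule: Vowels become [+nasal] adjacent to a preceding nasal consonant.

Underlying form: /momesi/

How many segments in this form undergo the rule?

2

/o/ after nasal /m/ → [õ]
/e/ after nasal /m/ → [ẽ]
2 segments change.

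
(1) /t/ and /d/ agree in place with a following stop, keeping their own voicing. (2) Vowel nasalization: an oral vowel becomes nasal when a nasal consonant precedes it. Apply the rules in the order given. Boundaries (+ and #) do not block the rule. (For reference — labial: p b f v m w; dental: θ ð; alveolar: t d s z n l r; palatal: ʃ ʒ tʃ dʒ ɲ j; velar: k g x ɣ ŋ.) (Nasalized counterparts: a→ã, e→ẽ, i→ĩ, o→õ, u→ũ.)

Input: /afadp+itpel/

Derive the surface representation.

[afabp+ippel]

Rule 1: /d/ before /p/ (labial) → [b]
Rule 1: /t/ before /p/ (labial) → [p]
After rule 1: afabp+ippel
Rule 2: no segment meets the rule's conditions; no change.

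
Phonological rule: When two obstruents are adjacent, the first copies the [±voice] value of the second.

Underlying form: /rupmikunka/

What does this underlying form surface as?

[rupmikunka]

no segment meets the rule's conditions; no change.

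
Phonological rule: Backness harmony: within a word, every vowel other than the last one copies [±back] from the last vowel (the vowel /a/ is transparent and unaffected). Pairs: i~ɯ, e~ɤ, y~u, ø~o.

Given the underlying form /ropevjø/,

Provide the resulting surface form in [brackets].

[røpevjø]

/o/ harmonizes with /ø/ ([-back]) → [ø]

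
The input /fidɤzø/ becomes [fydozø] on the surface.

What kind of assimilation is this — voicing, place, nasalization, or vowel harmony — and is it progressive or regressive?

vowel harmony, regressive

/i/→[y] /ɤ/→[o].
Vowels agree with the last vowel, so the harmony is regressive.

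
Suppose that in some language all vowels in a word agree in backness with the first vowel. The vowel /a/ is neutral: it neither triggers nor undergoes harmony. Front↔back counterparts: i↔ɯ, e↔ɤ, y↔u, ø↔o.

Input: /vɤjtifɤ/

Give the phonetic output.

/i/ harmonizes with /ɤ/ ([+back]) → [ɯ]

[vɤjtɯfɤ]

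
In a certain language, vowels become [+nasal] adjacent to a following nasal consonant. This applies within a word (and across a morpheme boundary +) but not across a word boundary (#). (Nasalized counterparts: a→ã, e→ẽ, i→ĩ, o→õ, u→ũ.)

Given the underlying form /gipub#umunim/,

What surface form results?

[gipub#ũmũnĩm]

/u/ before nasal /m/ → [ũ]
/u/ before nasal /n/ → [ũ]
/i/ before nasal /m/ → [ĩ]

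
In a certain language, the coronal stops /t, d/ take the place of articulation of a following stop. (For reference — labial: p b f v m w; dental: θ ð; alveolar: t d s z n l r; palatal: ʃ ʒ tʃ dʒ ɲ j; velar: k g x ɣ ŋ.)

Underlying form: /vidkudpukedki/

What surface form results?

/d/ before /k/ (velar) → [g]
/d/ before /p/ (labial) → [b]
/d/ before /k/ (velar) → [g]

[vigkubpukegki]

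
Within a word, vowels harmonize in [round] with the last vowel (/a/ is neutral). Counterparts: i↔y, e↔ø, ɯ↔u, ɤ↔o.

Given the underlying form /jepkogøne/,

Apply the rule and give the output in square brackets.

[jepkɤgene]

/o/ harmonizes with /e/ ([-round]) → [ɤ]
/ø/ harmonizes with /e/ ([-round]) → [e]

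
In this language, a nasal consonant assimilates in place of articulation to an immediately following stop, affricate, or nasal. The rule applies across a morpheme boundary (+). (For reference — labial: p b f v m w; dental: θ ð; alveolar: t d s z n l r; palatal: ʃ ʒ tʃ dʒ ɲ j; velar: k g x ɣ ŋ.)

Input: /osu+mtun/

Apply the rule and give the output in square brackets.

/m/ before /t/ (alveolar) → [n]

[osu+ntun]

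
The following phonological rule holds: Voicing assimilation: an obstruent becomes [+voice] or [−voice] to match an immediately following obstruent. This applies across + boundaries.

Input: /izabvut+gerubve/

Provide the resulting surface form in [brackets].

/t/ before /g/ (voiced) → [d]

[izabvud+gerubve]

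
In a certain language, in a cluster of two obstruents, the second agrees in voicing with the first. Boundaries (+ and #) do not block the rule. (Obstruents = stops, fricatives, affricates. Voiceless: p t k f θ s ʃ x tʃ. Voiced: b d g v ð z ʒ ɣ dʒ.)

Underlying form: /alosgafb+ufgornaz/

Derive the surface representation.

/g/ after /s/ (voiceless) → [k]
/b/ after /f/ (voiceless) → [p]
/g/ after /f/ (voiceless) → [k]

[aloskafp+ufkornaz]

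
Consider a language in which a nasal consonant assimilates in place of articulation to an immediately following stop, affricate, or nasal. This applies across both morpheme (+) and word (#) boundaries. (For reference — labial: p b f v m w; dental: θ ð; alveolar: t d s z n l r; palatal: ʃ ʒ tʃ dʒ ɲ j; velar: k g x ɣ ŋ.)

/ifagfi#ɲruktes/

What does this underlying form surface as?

no segment meets the rule's conditions; no change.

[ifagfi#ɲruktes]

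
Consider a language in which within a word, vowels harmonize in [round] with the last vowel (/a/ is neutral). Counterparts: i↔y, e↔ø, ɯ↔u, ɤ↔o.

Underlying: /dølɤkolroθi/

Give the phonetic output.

/ø/ harmonizes with /i/ ([-round]) → [e]
/o/ harmonizes with /i/ ([-round]) → [ɤ]
/o/ harmonizes with /i/ ([-round]) → [ɤ]

[delɤkɤlrɤθi]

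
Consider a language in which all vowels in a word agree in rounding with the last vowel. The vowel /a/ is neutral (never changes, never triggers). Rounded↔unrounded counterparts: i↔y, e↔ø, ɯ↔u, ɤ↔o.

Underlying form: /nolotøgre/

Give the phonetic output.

[nɤlɤtegre]

/o/ harmonizes with /e/ ([-round]) → [ɤ]
/o/ harmonizes with /e/ ([-round]) → [ɤ]
/ø/ harmonizes with /e/ ([-round]) → [e]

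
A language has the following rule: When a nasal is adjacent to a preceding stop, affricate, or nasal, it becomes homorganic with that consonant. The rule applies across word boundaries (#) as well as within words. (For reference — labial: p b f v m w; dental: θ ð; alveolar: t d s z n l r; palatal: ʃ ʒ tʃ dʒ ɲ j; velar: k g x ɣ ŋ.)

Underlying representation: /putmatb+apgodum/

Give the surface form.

/m/ after /t/ (alveolar) → [n]

[putnatb+apgodum]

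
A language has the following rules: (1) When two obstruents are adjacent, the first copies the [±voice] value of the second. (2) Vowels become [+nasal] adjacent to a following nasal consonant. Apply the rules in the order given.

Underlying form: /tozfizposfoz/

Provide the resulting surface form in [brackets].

[tosfisposfoz]

Rule 1: /z/ before /f/ (voiceless) → [s]
Rule 1: /z/ before /p/ (voiceless) → [s]
After rule 1: tosfisposfoz
Rule 2: no segment meets the rule's conditions; no change.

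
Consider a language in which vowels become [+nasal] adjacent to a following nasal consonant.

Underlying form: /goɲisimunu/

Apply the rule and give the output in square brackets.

[gõɲisĩmũnu]

/o/ before nasal /ɲ/ → [õ]
/i/ before nasal /m/ → [ĩ]
/u/ before nasal /n/ → [ũ]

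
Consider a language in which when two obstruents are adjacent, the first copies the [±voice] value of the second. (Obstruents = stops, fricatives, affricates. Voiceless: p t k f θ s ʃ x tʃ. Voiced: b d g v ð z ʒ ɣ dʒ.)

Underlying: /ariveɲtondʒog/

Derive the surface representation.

[ariveɲtondʒog]

no segment meets the rule's conditions; no change.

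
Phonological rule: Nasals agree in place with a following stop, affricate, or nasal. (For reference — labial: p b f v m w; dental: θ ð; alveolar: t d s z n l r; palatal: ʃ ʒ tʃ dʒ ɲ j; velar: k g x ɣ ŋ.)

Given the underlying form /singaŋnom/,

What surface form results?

[siŋgannom]

/n/ before /g/ (velar) → [ŋ]
/ŋ/ before /n/ (alveolar) → [n]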